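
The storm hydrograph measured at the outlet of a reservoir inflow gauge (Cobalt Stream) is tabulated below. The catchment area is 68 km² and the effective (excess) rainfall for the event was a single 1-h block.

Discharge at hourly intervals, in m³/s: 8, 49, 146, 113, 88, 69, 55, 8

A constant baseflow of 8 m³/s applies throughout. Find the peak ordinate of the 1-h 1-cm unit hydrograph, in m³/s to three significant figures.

U_p ≈ 55.2 m³/s

Direct runoff: 0.0, 41.0, 138.0, 105.0, 80.0, 61.0, 47.0, 0.0 m³/s; ΣQ_DR = 472.0 m³/s, peak = 138.0 m³/s.
Runoff depth d = ΣQ_DR·Δt / A = 472.0 × 3600 / (68 km²) = 24.99 mm.
The 1-cm UH is the DRH scaled by (10 mm)/d, so U_p = 138.0 × 10/24.99 = 55.2 m³/s.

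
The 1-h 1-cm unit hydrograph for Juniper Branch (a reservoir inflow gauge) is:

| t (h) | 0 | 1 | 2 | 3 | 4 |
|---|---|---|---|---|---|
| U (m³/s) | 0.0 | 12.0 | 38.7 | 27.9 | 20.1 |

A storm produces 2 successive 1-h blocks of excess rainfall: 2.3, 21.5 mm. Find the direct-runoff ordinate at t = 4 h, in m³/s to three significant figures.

Q ≈ 64.6 m³/s

By discrete convolution, Q_j = Σ (P_i / 10 mm) · U_{j−i}.
At t = 4 h (j=4): Q = (2.3/10)·20.1 + (21.5/10)·27.9 = 64.6 m³/s.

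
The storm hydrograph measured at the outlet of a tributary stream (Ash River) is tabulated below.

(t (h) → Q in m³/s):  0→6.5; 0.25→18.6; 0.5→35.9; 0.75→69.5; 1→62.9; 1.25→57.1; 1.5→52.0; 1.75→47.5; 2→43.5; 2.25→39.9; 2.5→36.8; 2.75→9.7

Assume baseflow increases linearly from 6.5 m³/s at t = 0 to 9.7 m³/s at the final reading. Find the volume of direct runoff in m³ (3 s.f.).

V ≈ 3.44 × 10^5 m³

Direct-runoff ordinates (Q − Q_b): 0.00, 11.81, 28.82, 62.13, 55.24, 49.15, 43.75, 38.96, 34.67, 30.78, 27.39, 0.00 m³/s.
ΣQ_DR = 382.7 m³/s.
With Δt = 0.25 h = 900 s, V = ΣQ_DR · Δt = 382.7 × 900 = 3.44 × 10^5 m³.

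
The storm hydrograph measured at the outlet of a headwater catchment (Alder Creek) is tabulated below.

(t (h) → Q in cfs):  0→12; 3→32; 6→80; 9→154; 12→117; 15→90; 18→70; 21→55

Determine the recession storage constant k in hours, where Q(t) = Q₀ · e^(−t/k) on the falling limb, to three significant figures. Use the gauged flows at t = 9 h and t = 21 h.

k ≈ 11.7 h

On the falling limb, Q drops from 154 to 55 cfs between t = 9 h and t = 21 h (Δt = 12 h).
k = −Δt / ln(Q₂/Q₁) = −12 / ln(55/154) = 11.7 h.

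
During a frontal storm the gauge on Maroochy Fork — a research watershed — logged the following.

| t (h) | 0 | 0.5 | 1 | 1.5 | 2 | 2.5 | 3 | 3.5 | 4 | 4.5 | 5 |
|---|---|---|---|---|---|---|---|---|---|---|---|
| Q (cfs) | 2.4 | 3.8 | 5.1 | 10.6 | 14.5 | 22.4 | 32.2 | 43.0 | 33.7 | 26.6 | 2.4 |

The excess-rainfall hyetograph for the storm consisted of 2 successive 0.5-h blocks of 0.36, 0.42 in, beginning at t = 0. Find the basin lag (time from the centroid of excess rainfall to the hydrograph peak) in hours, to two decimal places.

Centroid of excess rainfall: t_c = Σ P_i·t̄_i / ΣP_i = 0.5192 h (block centres at 0.25, 0.75 h).
Hydrograph peak occurs at t = 3.5 h, so basin lag t_L = 3.5 − 0.5192 = 2.98 h.

t_L ≈ 2.98 h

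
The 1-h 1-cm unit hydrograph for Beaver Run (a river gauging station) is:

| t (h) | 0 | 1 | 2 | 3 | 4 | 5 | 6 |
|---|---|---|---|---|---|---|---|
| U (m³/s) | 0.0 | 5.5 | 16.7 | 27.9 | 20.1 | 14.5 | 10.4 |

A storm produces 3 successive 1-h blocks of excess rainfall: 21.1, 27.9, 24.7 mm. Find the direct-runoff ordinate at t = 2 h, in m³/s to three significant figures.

Q ≈ 50.6 m³/s

By discrete convolution, Q_j = Σ (P_i / 10 mm) · U_{j−i}.
At t = 2 h (j=2): Q = (21.1/10)·16.7 + (27.9/10)·5.5 + (24.7/10)·0.0 = 50.6 m³/s.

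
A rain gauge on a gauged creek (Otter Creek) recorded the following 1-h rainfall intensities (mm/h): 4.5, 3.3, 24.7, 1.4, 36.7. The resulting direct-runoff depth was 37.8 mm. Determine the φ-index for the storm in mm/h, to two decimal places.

φ ≈ 11.80 mm/h

Only the 2 blocks with intensity above φ contribute runoff: 24.7, 36.7 mm/h.
Σ(I−φ)·Δt = d  ⇒  (24.7+36.7 − 2φ)·1 = 37.8
φ = (61.40 − 37.8/1) / 2 = 11.80 mm/h.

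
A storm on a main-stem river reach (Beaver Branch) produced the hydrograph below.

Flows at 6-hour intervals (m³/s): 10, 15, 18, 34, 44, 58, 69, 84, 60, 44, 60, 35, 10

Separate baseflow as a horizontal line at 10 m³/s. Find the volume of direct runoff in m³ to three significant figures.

V ≈ 8.88 × 10^6 m³

Direct-runoff ordinates (Q − Q_b): 0.0, 5.0, 8.0, 24.0, 34.0, 48.0, 59.0, 74.0, 50.0, 34.0, 50.0, 25.0, 0.0 m³/s.
ΣQ_DR = 411.0 m³/s.
With Δt = 6 h = 21600 s, V = ΣQ_DR · Δt = 411.0 × 21600 = 8.88 × 10^6 m³.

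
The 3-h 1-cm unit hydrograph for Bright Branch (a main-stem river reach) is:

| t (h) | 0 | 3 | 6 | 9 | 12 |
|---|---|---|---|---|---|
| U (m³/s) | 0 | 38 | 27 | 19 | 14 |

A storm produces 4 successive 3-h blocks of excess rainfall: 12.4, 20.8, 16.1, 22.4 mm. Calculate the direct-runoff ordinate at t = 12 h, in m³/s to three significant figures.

By discrete convolution, Q_j = Σ (P_i / 10 mm) · U_{j−i}.
At t = 12 h (j=4): Q = (12.4/10)·14 + (20.8/10)·19 + (16.1/10)·27 + (22.4/10)·38 = 185 m³/s.

Q ≈ 185 m³/s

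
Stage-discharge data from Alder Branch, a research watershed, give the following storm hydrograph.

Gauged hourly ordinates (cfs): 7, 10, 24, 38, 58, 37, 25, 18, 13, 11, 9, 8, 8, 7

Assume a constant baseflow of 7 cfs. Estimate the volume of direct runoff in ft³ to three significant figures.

Direct-runoff ordinates (Q − Q_b): 0.0, 3.0, 17.0, 31.0, 51.0, 30.0, 18.0, 11.0, 6.0, 4.0, 2.0, 1.0, 1.0, 0.0 cfs.
ΣQ_DR = 175.0 cfs.
With Δt = 1 h = 3600 s, V = ΣQ_DR · Δt = 175.0 × 3600 = 6.30 × 10^5 ft³.

V ≈ 6.30 × 10^5 ft³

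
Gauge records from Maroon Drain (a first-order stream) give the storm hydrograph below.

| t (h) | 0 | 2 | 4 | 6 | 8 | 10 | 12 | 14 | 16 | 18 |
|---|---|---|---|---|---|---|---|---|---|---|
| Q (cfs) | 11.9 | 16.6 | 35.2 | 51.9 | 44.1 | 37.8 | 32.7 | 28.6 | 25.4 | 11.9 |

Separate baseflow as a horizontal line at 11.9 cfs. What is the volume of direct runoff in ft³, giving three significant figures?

V ≈ 1.28 × 10^6 ft³

Direct-runoff ordinates (Q − Q_b): 0.0, 4.7, 23.3, 40.0, 32.2, 25.9, 20.8, 16.7, 13.5, 0.0 cfs.
ΣQ_DR = 177.1 cfs.
With Δt = 2 h = 7200 s, V = ΣQ_DR · Δt = 177.1 × 7200 = 1.28 × 10^6 ft³.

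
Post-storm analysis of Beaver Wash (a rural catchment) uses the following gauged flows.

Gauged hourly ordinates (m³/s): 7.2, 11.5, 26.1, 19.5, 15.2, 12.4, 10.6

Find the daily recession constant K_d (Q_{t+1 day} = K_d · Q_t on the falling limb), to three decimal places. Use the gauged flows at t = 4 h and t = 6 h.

K_d ≈ 0.013

Between t = 4 h and t = 6 h the flow falls from 15.2 to 10.6 m³/s over 2×1 h = 2 h.
Per-interval ratio K = (10.6/15.2)^(1/2) = 0.8351; K_d = K^(24/1) = 0.013.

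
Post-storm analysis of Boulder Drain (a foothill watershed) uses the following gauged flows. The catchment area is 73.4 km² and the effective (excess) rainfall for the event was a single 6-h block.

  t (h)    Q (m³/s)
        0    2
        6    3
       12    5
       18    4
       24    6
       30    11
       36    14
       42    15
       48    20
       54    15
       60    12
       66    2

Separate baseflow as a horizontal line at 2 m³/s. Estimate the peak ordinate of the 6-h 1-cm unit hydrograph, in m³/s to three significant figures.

Direct runoff: 0.0, 1.0, 3.0, 2.0, 4.0, 9.0, 12.0, 13.0, 18.0, 13.0, 10.0, 0.0 m³/s; ΣQ_DR = 85.00 m³/s, peak = 18.0 m³/s.
Runoff depth d = ΣQ_DR·Δt / A = 85.00 × 21600 / (73.4 km²) = 25.01 mm.
The 1-cm UH is the DRH scaled by (10 mm)/d, so U_p = 18.0 × 10/25.01 = 7.20 m³/s.

U_p ≈ 7.20 m³/s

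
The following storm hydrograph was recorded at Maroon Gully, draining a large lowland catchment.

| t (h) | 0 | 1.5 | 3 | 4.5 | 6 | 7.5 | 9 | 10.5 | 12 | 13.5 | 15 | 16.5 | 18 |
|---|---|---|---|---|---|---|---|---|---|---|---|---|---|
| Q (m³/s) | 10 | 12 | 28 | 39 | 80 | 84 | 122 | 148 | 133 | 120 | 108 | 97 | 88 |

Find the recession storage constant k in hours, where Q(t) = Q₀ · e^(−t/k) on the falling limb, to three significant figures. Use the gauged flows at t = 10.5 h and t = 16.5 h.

k ≈ 14.2 h

On the falling limb, Q drops from 148 to 97 m³/s between t = 10.5 h and t = 16.5 h (Δt = 6 h).
k = −Δt / ln(Q₂/Q₁) = −6 / ln(97/148) = 14.2 h.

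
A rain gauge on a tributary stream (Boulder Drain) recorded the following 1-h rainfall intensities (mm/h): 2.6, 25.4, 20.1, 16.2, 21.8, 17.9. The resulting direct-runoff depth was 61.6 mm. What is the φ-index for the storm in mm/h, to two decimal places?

φ ≈ 7.96 mm/h

Only the 5 blocks with intensity above φ contribute runoff: 25.4, 20.1, 16.2, 21.8, 17.9 mm/h.
Σ(I−φ)·Δt = d  ⇒  (25.4+20.1+16.2+21.8+17.9 − 5φ)·1 = 61.6
φ = (101.4 − 61.6/1) / 5 = 7.96 mm/h.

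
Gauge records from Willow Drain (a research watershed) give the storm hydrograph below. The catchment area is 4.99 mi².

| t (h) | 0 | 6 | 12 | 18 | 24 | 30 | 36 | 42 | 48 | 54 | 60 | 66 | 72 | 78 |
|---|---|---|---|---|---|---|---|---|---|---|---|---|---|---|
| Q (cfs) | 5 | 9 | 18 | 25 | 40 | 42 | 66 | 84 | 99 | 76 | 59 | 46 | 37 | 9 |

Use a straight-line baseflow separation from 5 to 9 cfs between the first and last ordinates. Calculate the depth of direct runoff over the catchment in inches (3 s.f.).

Direct runoff: 0.00, 3.69, 12.38, 19.08, 33.77, 35.46, 59.15, 76.85, 91.54, 68.23, 50.92, 37.62, 28.31, 0.00 cfs; ΣQ_DR = 517.0 cfs.
V = ΣQ_DR · Δt = 517.0 × 21600 s = 1.117 × 10^7 ft³.
Over A = 4.99 mi², depth = V / A = 0.963 in.

d ≈ 0.963 in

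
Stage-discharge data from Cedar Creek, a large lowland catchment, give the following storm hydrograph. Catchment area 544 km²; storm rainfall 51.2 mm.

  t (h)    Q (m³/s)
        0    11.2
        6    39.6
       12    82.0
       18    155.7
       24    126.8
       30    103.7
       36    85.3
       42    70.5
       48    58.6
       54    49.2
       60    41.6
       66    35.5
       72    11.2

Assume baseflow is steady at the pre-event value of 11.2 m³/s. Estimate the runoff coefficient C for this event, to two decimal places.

ΣQ_DR = 725.3 m³/s; V = ΣQ_DR·Δt = 1.567 × 10^7 m³.
Runoff depth d = V / A = 28.80 mm.
C = d / P = 28.80 / 51.2 = 0.56.

C ≈ 0.56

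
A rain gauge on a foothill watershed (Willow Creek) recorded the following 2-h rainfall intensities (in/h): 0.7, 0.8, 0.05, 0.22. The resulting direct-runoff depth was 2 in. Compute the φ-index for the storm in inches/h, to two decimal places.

φ ≈ 0.25 in/h

Only the 2 blocks with intensity above φ contribute runoff: 0.7, 0.8 in/h.
Σ(I−φ)·Δt = d  ⇒  (0.7+0.8 − 2φ)·2 = 2
φ = (1.500 − 2/2) / 2 = 0.25 in/h.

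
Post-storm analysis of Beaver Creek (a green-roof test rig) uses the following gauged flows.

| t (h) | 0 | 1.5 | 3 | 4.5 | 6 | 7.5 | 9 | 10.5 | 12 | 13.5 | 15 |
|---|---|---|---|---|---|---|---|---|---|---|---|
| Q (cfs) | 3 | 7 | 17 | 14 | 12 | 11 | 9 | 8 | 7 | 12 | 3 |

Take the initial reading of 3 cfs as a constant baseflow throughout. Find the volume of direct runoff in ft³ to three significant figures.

V ≈ 3.78 × 10^5 ft³

Direct-runoff ordinates (Q − Q_b): 0.0, 4.0, 14.0, 11.0, 9.0, 8.0, 6.0, 5.0, 4.0, 9.0, 0.0 cfs.
ΣQ_DR = 70.00 cfs.
With Δt = 1.5 h = 5400 s, V = ΣQ_DR · Δt = 70.00 × 5400 = 3.78 × 10^5 ft³.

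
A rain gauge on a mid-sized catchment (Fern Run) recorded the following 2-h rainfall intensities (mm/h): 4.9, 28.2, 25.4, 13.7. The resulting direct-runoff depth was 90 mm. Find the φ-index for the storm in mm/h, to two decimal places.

φ ≈ 7.43 mm/h

Only the 3 blocks with intensity above φ contribute runoff: 28.2, 25.4, 13.7 mm/h.
Σ(I−φ)·Δt = d  ⇒  (28.2+25.4+13.7 − 3φ)·2 = 90
φ = (67.30 − 90/2) / 3 = 7.43 mm/h.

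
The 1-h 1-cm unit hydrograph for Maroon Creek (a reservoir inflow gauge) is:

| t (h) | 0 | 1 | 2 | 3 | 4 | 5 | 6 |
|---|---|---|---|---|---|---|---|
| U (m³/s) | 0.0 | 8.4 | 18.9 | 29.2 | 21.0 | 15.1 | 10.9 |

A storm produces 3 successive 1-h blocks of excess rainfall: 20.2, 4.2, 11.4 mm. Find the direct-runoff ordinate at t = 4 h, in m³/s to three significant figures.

By discrete convolution, Q_j = Σ (P_i / 10 mm) · U_{j−i}.
At t = 4 h (j=4): Q = (20.2/10)·21.0 + (4.2/10)·29.2 + (11.4/10)·18.9 = 76.2 m³/s.

Q ≈ 76.2 m³/s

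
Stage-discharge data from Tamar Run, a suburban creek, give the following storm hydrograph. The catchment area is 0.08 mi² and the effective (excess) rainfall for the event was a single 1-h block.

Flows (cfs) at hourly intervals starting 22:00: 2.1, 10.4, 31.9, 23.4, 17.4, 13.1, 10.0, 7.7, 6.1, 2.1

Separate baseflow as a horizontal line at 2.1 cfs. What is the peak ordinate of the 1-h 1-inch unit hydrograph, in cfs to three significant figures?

Direct runoff: 0.0, 8.3, 29.8, 21.3, 15.3, 11.0, 7.9, 5.6, 4.0, 0.0 cfs; ΣQ_DR = 103.2 cfs, peak = 29.8 cfs.
Runoff depth d = ΣQ_DR·Δt / A = 103.2 × 3600 / (0.08 mi²) = 1.999 in.
The 1-inch UH is the DRH scaled by (1 in)/d, so U_p = 29.8 × 1/1.999 = 14.9 cfs.

U_p ≈ 14.9 cfs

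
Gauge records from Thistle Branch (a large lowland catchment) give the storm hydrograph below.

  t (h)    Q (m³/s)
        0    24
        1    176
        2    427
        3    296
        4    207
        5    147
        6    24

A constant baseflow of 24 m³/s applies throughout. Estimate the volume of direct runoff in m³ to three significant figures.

V ≈ 4.08 × 10^6 m³

Direct-runoff ordinates (Q − Q_b): 0.0, 152.0, 403.0, 272.0, 183.0, 123.0, 0.0 m³/s.
ΣQ_DR = 1133 m³/s.
With Δt = 1 h = 3600 s, V = ΣQ_DR · Δt = 1133 × 3600 = 4.08 × 10^6 m³.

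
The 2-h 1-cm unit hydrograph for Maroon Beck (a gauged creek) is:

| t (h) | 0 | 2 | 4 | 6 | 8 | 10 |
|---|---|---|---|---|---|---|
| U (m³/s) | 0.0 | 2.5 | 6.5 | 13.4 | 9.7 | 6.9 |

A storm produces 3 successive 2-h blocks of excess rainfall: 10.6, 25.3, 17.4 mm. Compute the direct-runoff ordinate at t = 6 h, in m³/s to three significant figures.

Q ≈ 35.0 m³/s

By discrete convolution, Q_j = Σ (P_i / 10 mm) · U_{j−i}.
At t = 6 h (j=3): Q = (10.6/10)·13.4 + (25.3/10)·6.5 + (17.4/10)·2.5 = 35.0 m³/s.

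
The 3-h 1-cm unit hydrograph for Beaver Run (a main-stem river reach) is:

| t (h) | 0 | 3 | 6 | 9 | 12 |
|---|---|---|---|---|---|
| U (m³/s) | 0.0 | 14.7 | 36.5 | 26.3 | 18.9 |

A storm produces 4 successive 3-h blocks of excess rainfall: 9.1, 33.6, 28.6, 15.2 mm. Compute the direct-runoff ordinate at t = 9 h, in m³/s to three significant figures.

Q ≈ 189 m³/s

By discrete convolution, Q_j = Σ (P_i / 10 mm) · U_{j−i}.
At t = 9 h (j=3): Q = (9.1/10)·26.3 + (33.6/10)·36.5 + (28.6/10)·14.7 + (15.2/10)·0.0 = 189 m³/s.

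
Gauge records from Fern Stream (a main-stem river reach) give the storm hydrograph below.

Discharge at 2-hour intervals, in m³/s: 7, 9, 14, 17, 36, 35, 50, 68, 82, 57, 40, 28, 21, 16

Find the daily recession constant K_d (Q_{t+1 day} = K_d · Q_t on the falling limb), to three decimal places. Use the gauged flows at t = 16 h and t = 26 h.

Between t = 16 h and t = 26 h the flow falls from 82 to 16 m³/s over 5×2 h = 10 h.
Per-interval ratio K = (16/82)^(1/5) = 0.7212; K_d = K^(24/2) = 0.020.

K_d ≈ 0.020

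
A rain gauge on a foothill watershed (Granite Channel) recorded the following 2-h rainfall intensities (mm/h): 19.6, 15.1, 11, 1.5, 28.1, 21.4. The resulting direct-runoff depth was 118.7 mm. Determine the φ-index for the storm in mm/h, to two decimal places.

Only the 5 blocks with intensity above φ contribute runoff: 19.6, 15.1, 11, 28.1, 21.4 mm/h.
Σ(I−φ)·Δt = d  ⇒  (19.6+15.1+11+28.1+21.4 − 5φ)·2 = 118.7
φ = (95.20 − 118.7/2) / 5 = 7.17 mm/h.

φ ≈ 7.17 mm/h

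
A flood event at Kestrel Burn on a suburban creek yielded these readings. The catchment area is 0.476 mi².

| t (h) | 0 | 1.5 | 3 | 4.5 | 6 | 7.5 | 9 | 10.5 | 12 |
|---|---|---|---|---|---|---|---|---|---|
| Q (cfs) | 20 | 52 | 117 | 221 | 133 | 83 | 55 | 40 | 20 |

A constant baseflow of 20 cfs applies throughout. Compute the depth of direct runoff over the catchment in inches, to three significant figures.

Direct runoff: 0.0, 32.0, 97.0, 201.0, 113.0, 63.0, 35.0, 20.0, 0.0 cfs; ΣQ_DR = 561.0 cfs.
V = ΣQ_DR · Δt = 561.0 × 5400 s = 3.029 × 10^6 ft³.
Over A = 0.476 mi², depth = V / A = 2.74 in.

d ≈ 2.74 in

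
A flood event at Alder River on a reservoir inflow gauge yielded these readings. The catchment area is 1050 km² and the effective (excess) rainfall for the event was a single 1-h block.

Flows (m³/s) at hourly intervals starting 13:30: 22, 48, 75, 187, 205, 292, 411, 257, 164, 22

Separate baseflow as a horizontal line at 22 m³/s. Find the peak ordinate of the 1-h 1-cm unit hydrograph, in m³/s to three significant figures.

Direct runoff: 0.0, 26.0, 53.0, 165.0, 183.0, 270.0, 389.0, 235.0, 142.0, 0.0 m³/s; ΣQ_DR = 1463 m³/s, peak = 389.0 m³/s.
Runoff depth d = ΣQ_DR·Δt / A = 1463 × 3600 / (1050 km²) = 5.016 mm.
The 1-cm UH is the DRH scaled by (10 mm)/d, so U_p = 389.0 × 10/5.016 = 776 m³/s.

U_p ≈ 776 m³/s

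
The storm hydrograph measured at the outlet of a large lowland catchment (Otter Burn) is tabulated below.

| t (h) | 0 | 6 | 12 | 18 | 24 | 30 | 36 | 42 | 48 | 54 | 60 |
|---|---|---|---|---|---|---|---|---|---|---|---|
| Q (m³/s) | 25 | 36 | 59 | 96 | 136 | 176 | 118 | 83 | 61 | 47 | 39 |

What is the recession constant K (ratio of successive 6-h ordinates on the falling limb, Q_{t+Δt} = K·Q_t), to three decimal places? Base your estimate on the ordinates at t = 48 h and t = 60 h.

Using the recession-limb readings at t = 48 h and t = 60 h: Q falls from 61 to 39 m³/s over 2 intervals.
K = (Q₂/Q₁)^(1/2) = (39/61)^(1/2) = 0.800.

K ≈ 0.800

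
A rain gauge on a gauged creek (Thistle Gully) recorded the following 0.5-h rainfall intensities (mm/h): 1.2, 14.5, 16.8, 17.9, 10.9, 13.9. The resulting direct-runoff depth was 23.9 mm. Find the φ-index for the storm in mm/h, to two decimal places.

Only the 5 blocks with intensity above φ contribute runoff: 14.5, 16.8, 17.9, 10.9, 13.9 mm/h.
Σ(I−φ)·Δt = d  ⇒  (14.5+16.8+17.9+10.9+13.9 − 5φ)·0.5 = 23.9
φ = (74.00 − 23.9/0.5) / 5 = 5.24 mm/h.

φ ≈ 5.24 mm/h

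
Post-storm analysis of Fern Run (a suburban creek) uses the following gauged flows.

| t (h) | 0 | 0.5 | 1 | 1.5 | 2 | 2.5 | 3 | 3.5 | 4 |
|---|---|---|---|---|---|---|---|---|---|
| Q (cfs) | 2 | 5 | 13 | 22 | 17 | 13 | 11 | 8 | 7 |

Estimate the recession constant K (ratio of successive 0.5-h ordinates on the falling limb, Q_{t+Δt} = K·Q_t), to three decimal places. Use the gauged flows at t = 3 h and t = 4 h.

Using the recession-limb readings at t = 3 h and t = 4 h: Q falls from 11 to 7 cfs over 2 intervals.
K = (Q₂/Q₁)^(1/2) = (7/11)^(1/2) = 0.798.

K ≈ 0.798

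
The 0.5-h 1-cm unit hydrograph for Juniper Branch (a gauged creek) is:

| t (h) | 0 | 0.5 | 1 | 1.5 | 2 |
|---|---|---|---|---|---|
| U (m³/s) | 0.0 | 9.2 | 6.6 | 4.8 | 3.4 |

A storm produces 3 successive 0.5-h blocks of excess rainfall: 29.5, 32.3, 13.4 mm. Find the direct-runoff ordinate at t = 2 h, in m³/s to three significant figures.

Q ≈ 34.4 m³/s

By discrete convolution, Q_j = Σ (P_i / 10 mm) · U_{j−i}.
At t = 2 h (j=4): Q = (29.5/10)·3.4 + (32.3/10)·4.8 + (13.4/10)·6.6 = 34.4 m³/s.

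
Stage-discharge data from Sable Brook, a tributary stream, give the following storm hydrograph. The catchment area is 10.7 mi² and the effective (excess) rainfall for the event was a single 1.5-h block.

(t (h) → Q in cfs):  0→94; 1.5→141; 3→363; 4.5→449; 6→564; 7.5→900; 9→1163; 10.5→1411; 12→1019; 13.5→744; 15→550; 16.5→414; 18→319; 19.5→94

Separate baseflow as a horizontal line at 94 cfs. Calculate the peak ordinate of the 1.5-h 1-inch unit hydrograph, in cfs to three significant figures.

Direct runoff: 0.0, 47.0, 269.0, 355.0, 470.0, 806.0, 1069.0, 1317.0, 925.0, 650.0, 456.0, 320.0, 225.0, 0.0 cfs; ΣQ_DR = 6909 cfs, peak = 1317.0 cfs.
Runoff depth d = ΣQ_DR·Δt / A = 6909 × 5400 / (10.7 mi²) = 1.501 in.
The 1-inch UH is the DRH scaled by (1 in)/d, so U_p = 1317.0 × 1/1.501 = 878 cfs.

U_p ≈ 878 cfs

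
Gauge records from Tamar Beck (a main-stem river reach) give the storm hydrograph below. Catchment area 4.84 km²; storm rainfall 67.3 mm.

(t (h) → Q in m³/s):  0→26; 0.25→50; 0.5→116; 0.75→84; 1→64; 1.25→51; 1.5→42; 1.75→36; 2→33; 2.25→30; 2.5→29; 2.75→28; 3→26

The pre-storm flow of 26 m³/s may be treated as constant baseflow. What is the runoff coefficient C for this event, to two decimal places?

ΣQ_DR = 277.0 m³/s; V = ΣQ_DR·Δt = 2.493 × 10^5 m³.
Runoff depth d = V / A = 51.51 mm.
C = d / P = 51.51 / 67.3 = 0.77.

C ≈ 0.77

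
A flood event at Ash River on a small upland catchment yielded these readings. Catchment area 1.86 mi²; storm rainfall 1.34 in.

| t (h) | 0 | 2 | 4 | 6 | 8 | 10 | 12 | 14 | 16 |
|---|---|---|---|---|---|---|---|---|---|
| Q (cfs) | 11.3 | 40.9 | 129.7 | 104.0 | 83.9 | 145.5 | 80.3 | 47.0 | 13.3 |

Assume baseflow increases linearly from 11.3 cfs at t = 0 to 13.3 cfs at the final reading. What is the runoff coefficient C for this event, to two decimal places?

C ≈ 0.68

ΣQ_DR = 545.2 cfs; V = ΣQ_DR·Δt = 3.925 × 10^6 ft³.
Runoff depth d = V / A = 0.9084 in.
C = d / P = 0.9084 / 1.34 = 0.68.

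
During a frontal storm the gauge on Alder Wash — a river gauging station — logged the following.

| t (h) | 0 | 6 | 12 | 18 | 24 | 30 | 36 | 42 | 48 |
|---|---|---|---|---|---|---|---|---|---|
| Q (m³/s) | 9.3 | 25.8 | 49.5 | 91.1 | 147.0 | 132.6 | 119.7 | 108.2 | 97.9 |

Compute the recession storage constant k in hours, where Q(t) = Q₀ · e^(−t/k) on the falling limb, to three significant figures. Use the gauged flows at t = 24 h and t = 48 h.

On the falling limb, Q drops from 147.0 to 97.9 m³/s between t = 24 h and t = 48 h (Δt = 24 h).
k = −Δt / ln(Q₂/Q₁) = −24 / ln(97.9/147.0) = 59.0 h.

k ≈ 59.0 h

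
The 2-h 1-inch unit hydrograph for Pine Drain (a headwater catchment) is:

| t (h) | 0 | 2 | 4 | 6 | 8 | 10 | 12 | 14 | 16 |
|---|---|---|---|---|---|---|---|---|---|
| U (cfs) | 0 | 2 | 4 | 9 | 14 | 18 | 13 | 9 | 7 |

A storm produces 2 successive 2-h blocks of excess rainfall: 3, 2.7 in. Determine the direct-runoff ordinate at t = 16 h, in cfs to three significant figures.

By discrete convolution, Q_j = Σ (P_i / 1 in) · U_{j−i}.
At t = 16 h (j=8): Q = (3/1)·7 + (2.7/1)·9 = 45.3 cfs.

Q ≈ 45.3 cfs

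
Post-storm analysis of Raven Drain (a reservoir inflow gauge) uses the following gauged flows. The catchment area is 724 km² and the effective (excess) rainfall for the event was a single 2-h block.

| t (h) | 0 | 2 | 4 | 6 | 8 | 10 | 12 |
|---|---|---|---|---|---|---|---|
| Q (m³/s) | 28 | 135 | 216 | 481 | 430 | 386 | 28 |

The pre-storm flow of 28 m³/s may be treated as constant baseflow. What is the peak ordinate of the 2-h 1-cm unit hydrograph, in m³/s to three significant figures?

U_p ≈ 302 m³/s

Direct runoff: 0.0, 107.0, 188.0, 453.0, 402.0, 358.0, 0.0 m³/s; ΣQ_DR = 1508 m³/s, peak = 453.0 m³/s.
Runoff depth d = ΣQ_DR·Δt / A = 1508 × 7200 / (724 km²) = 15.00 mm.
The 1-cm UH is the DRH scaled by (10 mm)/d, so U_p = 453.0 × 10/15.00 = 302 m³/s.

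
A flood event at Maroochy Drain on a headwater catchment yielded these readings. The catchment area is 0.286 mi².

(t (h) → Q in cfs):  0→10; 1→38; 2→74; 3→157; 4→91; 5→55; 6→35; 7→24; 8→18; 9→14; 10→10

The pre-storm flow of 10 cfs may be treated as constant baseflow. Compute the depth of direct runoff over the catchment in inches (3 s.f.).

Direct runoff: 0.0, 28.0, 64.0, 147.0, 81.0, 45.0, 25.0, 14.0, 8.0, 4.0, 0.0 cfs; ΣQ_DR = 416.0 cfs.
V = ΣQ_DR · Δt = 416.0 × 3600 s = 1.498 × 10^6 ft³.
Over A = 0.286 mi², depth = V / A = 2.25 in.

d ≈ 2.25 in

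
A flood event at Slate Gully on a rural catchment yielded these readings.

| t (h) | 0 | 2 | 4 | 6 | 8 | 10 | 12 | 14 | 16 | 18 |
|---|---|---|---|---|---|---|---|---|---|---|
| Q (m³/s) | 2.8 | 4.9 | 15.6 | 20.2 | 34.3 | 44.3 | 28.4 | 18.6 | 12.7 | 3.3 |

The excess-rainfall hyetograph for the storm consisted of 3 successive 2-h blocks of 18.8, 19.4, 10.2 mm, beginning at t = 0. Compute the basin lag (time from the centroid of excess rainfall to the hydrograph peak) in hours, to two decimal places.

t_L ≈ 7.36 h

Centroid of excess rainfall: t_c = Σ P_i·t̄_i / ΣP_i = 2.6446 h (block centres at 1, 3, 5 h).
Hydrograph peak occurs at t = 10 h, so basin lag t_L = 10 − 2.6446 = 7.36 h.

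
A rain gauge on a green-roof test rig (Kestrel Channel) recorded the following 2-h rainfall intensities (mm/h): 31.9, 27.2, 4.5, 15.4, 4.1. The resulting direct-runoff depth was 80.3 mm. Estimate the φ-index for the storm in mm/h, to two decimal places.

φ ≈ 11.45 mm/h

Only the 3 blocks with intensity above φ contribute runoff: 31.9, 27.2, 15.4 mm/h.
Σ(I−φ)·Δt = d  ⇒  (31.9+27.2+15.4 − 3φ)·2 = 80.3
φ = (74.50 − 80.3/2) / 3 = 11.45 mm/h.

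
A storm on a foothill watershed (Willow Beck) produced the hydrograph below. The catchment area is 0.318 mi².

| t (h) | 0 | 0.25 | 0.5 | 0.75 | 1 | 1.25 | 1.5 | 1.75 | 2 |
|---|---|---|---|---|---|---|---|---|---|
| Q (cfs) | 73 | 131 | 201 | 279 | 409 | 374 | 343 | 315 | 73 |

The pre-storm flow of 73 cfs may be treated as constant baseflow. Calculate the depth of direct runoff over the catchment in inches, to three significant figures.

d ≈ 1.88 in

Direct runoff: 0.0, 58.0, 128.0, 206.0, 336.0, 301.0, 270.0, 242.0, 0.0 cfs; ΣQ_DR = 1541 cfs.
V = ΣQ_DR · Δt = 1541 × 900 s = 1.387 × 10^6 ft³.
Over A = 0.318 mi², depth = V / A = 1.88 in.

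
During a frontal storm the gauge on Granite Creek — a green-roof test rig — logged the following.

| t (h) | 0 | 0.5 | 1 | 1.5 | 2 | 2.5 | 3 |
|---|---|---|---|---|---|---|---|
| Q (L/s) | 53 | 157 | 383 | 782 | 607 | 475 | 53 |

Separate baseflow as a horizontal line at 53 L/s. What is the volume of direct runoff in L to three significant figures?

Direct-runoff ordinates (Q − Q_b): 0.0, 104.0, 330.0, 729.0, 554.0, 422.0, 0.0 L/s.
ΣQ_DR = 2139 L/s.
With Δt = 0.5 h = 1800 s, V = ΣQ_DR · Δt = 2139 × 1800 = 3.85 × 10^6 L.

V ≈ 3.85 × 10^6 L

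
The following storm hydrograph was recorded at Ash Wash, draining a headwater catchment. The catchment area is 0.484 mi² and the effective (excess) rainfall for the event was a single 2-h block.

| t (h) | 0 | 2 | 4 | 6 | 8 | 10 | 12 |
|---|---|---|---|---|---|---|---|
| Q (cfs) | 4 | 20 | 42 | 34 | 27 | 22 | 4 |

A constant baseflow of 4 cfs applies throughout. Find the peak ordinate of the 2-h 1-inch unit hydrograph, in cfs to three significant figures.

U_p ≈ 47.5 cfs

Direct runoff: 0.0, 16.0, 38.0, 30.0, 23.0, 18.0, 0.0 cfs; ΣQ_DR = 125.0 cfs, peak = 38.0 cfs.
Runoff depth d = ΣQ_DR·Δt / A = 125.0 × 7200 / (0.484 mi²) = 0.8004 in.
The 1-inch UH is the DRH scaled by (1 in)/d, so U_p = 38.0 × 1/0.8004 = 47.5 cfs.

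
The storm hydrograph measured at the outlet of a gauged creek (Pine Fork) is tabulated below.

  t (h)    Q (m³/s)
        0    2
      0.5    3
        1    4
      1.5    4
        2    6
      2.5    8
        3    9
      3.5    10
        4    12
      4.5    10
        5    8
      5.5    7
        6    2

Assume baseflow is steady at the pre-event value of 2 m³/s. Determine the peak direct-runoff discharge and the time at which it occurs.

Q_p = 10.0 m³/s at t = 4 h

Subtracting baseflow gives direct-runoff ordinates: 0.0, 1.0, 2.0, 2.0, 4.0, 6.0, 7.0, 8.0, 10.0, 8.0, 6.0, 5.0, 0.0 m³/s.
The maximum is 10.0 m³/s, occurring at the reading for t = 4 h.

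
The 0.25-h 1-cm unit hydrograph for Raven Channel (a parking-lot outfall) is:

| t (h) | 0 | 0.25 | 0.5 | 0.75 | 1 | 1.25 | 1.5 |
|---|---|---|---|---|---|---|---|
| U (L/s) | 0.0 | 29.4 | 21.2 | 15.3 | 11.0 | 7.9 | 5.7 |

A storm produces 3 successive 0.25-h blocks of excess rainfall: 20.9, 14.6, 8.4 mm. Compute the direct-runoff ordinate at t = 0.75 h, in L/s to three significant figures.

Q ≈ 87.6 L/s

By discrete convolution, Q_j = Σ (P_i / 10 mm) · U_{j−i}.
At t = 0.75 h (j=3): Q = (20.9/10)·15.3 + (14.6/10)·21.2 + (8.4/10)·29.4 = 87.6 L/s.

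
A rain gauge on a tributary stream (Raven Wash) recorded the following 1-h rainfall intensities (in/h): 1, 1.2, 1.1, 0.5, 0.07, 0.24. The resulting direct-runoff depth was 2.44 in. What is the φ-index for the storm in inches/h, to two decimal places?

Only the 4 blocks with intensity above φ contribute runoff: 1, 1.2, 1.1, 0.5 in/h.
Σ(I−φ)·Δt = d  ⇒  (1+1.2+1.1+0.5 − 4φ)·1 = 2.44
φ = (3.800 − 2.44/1) / 4 = 0.34 in/h.

φ ≈ 0.34 in/h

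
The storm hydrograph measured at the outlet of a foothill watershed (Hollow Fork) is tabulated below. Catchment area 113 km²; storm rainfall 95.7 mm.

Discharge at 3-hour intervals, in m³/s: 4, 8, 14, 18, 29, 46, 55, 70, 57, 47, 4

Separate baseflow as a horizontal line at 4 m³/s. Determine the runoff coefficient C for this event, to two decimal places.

C ≈ 0.31

ΣQ_DR = 308.0 m³/s; V = ΣQ_DR·Δt = 3.326 × 10^6 m³.
Runoff depth d = V / A = 29.44 mm.
C = d / P = 29.44 / 95.7 = 0.31.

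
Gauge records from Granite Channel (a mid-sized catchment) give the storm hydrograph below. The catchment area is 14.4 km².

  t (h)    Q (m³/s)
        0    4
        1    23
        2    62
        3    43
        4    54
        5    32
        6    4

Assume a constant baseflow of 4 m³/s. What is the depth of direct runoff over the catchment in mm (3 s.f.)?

d ≈ 48.5 mm

Direct runoff: 0.0, 19.0, 58.0, 39.0, 50.0, 28.0, 0.0 m³/s; ΣQ_DR = 194.0 m³/s.
V = ΣQ_DR · Δt = 194.0 × 3600 s = 6.984 × 10^5 m³.
Over A = 14.4 km², depth = V / A = 48.5 mm.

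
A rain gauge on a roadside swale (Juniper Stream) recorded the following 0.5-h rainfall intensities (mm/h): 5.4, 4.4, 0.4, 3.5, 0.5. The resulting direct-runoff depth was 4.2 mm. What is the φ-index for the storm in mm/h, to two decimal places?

Only the 3 blocks with intensity above φ contribute runoff: 5.4, 4.4, 3.5 mm/h.
Σ(I−φ)·Δt = d  ⇒  (5.4+4.4+3.5 − 3φ)·0.5 = 4.2
φ = (13.30 − 4.2/0.5) / 3 = 1.63 mm/h.

φ ≈ 1.63 mm/h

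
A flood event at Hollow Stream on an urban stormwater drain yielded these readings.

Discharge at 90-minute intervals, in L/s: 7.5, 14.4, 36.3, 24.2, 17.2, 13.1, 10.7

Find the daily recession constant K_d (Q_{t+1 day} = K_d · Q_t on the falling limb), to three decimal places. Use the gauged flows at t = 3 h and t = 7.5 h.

Between t = 3 h and t = 7.5 h the flow falls from 36.3 to 13.1 L/s over 3×1.5 h = 4.5 h.
Per-interval ratio K = (13.1/36.3)^(1/3) = 0.7120; K_d = K^(24/1.5) = 0.004.

K_d ≈ 0.004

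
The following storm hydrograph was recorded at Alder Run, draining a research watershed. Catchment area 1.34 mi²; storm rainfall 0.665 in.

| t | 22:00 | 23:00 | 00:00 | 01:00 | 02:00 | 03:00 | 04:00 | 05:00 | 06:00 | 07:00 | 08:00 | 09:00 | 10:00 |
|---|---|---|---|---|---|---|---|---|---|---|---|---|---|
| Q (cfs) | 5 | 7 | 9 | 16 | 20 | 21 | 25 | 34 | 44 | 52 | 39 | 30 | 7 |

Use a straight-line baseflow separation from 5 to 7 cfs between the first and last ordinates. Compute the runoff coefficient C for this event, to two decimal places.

C ≈ 0.40

ΣQ_DR = 231.0 cfs; V = ΣQ_DR·Δt = 8.316 × 10^5 ft³.
Runoff depth d = V / A = 0.2671 in.
C = d / P = 0.2671 / 0.665 = 0.40.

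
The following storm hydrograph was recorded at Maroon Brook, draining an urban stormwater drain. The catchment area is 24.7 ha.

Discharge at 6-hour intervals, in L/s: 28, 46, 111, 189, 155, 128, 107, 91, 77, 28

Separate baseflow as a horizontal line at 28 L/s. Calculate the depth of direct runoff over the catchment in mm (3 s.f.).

Direct runoff: 0.0, 18.0, 83.0, 161.0, 127.0, 100.0, 79.0, 63.0, 49.0, 0.0 L/s; ΣQ_DR = 680.0 L/s.
V = ΣQ_DR · Δt = 680.0 × 21600 s = 1.469 × 10^7 L.
Over A = 24.7 ha, depth = V / A = 59.5 mm.

d ≈ 59.5 mm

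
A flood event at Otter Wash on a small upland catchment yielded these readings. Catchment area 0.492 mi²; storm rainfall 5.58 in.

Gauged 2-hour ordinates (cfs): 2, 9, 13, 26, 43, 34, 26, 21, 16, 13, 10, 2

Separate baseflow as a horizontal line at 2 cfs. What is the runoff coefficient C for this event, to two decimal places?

ΣQ_DR = 191.0 cfs; V = ΣQ_DR·Δt = 1.375 × 10^6 ft³.
Runoff depth d = V / A = 1.203 in.
C = d / P = 1.203 / 5.58 = 0.22.

C ≈ 0.22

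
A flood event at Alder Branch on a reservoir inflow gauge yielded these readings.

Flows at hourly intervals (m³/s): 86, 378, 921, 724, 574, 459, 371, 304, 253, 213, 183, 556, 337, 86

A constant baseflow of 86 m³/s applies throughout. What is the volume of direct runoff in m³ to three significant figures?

V ≈ 1.53 × 10^7 m³

Direct-runoff ordinates (Q − Q_b): 0.0, 292.0, 835.0, 638.0, 488.0, 373.0, 285.0, 218.0, 167.0, 127.0, 97.0, 470.0, 251.0, 0.0 m³/s.
ΣQ_DR = 4241 m³/s.
With Δt = 1 h = 3600 s, V = ΣQ_DR · Δt = 4241 × 3600 = 1.53 × 10^7 m³.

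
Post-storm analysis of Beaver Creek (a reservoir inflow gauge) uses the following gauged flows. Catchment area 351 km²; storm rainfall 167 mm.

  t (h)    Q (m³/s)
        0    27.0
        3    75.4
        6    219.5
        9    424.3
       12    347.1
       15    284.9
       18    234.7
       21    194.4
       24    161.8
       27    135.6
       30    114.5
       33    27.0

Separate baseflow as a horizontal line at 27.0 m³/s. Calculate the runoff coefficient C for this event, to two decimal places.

C ≈ 0.35

ΣQ_DR = 1922 m³/s; V = ΣQ_DR·Δt = 2.076 × 10^7 m³.
Runoff depth d = V / A = 59.14 mm.
C = d / P = 59.14 / 167 = 0.35.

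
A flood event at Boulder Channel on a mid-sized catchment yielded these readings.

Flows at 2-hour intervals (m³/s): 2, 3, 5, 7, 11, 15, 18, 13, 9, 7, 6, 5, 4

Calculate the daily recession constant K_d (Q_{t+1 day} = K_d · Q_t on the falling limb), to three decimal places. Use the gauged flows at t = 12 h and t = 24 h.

K_d ≈ 0.049

Between t = 12 h and t = 24 h the flow falls from 18 to 4 m³/s over 6×2 h = 12 h.
Per-interval ratio K = (4/18)^(1/6) = 0.7783; K_d = K^(24/2) = 0.049.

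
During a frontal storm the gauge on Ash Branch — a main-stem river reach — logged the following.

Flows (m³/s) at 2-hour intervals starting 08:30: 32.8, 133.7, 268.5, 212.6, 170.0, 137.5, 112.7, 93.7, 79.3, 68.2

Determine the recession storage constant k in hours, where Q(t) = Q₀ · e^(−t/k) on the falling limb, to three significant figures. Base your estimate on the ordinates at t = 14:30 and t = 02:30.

On the falling limb, Q drops from 212.6 to 68.2 m³/s between t = 14:30 and t = 02:30 (Δt = 12 h).
k = −Δt / ln(Q₂/Q₁) = −12 / ln(68.2/212.6) = 10.6 h.

k ≈ 10.6 h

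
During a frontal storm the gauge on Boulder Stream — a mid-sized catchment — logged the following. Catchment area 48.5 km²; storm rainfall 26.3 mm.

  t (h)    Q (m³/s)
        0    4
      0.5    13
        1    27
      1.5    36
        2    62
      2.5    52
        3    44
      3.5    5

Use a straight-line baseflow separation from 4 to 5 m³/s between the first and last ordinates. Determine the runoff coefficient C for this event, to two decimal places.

C ≈ 0.29

ΣQ_DR = 207.0 m³/s; V = ΣQ_DR·Δt = 3.726 × 10^5 m³.
Runoff depth d = V / A = 7.682 mm.
C = d / P = 7.682 / 26.3 = 0.29.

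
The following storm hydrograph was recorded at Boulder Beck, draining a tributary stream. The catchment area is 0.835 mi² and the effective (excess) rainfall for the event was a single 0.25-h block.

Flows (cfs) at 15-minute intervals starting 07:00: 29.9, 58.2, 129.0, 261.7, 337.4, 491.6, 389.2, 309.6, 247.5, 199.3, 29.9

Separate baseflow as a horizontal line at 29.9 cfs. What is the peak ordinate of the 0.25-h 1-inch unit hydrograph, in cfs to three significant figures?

Direct runoff: 0.0, 28.3, 99.1, 231.8, 307.5, 461.7, 359.3, 279.7, 217.6, 169.4, 0.0 cfs; ΣQ_DR = 2154 cfs, peak = 461.7 cfs.
Runoff depth d = ΣQ_DR·Δt / A = 2154 × 900 / (0.835 mi²) = 0.9995 in.
The 1-inch UH is the DRH scaled by (1 in)/d, so U_p = 461.7 × 1/0.9995 = 462 cfs.

U_p ≈ 462 cfs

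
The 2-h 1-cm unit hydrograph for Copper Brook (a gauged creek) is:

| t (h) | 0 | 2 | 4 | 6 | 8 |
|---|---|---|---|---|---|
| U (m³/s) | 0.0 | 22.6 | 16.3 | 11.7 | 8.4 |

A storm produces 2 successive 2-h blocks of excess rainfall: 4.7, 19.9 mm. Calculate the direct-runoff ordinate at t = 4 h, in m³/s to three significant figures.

Q ≈ 52.6 m³/s

By discrete convolution, Q_j = Σ (P_i / 10 mm) · U_{j−i}.
At t = 4 h (j=2): Q = (4.7/10)·16.3 + (19.9/10)·22.6 = 52.6 m³/s.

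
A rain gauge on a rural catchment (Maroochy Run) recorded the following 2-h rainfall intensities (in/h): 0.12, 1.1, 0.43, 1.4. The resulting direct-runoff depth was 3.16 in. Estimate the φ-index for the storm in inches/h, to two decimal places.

Only the 2 blocks with intensity above φ contribute runoff: 1.1, 1.4 in/h.
Σ(I−φ)·Δt = d  ⇒  (1.1+1.4 − 2φ)·2 = 3.16
φ = (2.500 − 3.16/2) / 2 = 0.46 in/h.

φ ≈ 0.46 in/h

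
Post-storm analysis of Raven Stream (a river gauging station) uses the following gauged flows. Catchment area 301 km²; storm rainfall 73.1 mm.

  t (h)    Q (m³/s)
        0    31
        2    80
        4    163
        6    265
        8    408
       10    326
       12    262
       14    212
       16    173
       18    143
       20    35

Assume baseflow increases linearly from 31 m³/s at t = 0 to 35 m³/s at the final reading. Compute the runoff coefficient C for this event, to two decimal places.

C ≈ 0.57

ΣQ_DR = 1735 m³/s; V = ΣQ_DR·Δt = 1.249 × 10^7 m³.
Runoff depth d = V / A = 41.50 mm.
C = d / P = 41.50 / 73.1 = 0.57.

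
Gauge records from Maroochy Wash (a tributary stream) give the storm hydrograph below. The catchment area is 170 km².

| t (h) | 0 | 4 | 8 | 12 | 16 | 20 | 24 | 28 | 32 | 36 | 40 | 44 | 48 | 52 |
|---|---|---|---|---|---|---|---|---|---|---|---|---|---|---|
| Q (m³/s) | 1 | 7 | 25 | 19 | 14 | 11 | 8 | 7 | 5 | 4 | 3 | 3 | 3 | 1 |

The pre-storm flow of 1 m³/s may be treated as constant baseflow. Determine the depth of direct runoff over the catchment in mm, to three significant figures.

Direct runoff: 0.0, 6.0, 24.0, 18.0, 13.0, 10.0, 7.0, 6.0, 4.0, 3.0, 2.0, 2.0, 2.0, 0.0 m³/s; ΣQ_DR = 97.00 m³/s.
V = ΣQ_DR · Δt = 97.00 × 14400 s = 1.397 × 10^6 m³.
Over A = 170 km², depth = V / A = 8.22 mm.

d ≈ 8.22 mm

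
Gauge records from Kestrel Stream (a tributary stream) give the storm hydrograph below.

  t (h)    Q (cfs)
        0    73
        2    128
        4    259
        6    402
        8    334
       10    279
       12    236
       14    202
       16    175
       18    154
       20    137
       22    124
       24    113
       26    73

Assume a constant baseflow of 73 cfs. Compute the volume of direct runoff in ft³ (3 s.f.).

Direct-runoff ordinates (Q − Q_b): 0.0, 55.0, 186.0, 329.0, 261.0, 206.0, 163.0, 129.0, 102.0, 81.0, 64.0, 51.0, 40.0, 0.0 cfs.
ΣQ_DR = 1667 cfs.
With Δt = 2 h = 7200 s, V = ΣQ_DR · Δt = 1667 × 7200 = 1.20 × 10^7 ft³.

V ≈ 1.20 × 10^7 ft³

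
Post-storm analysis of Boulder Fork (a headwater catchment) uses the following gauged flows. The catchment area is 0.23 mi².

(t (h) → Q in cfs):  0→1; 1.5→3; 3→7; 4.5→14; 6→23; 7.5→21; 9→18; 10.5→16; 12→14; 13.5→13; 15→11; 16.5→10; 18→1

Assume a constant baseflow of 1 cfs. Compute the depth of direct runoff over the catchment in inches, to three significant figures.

Direct runoff: 0.0, 2.0, 6.0, 13.0, 22.0, 20.0, 17.0, 15.0, 13.0, 12.0, 10.0, 9.0, 0.0 cfs; ΣQ_DR = 139.0 cfs.
V = ΣQ_DR · Δt = 139.0 × 5400 s = 7.506 × 10^5 ft³.
Over A = 0.23 mi², depth = V / A = 1.40 in.

d ≈ 1.40 in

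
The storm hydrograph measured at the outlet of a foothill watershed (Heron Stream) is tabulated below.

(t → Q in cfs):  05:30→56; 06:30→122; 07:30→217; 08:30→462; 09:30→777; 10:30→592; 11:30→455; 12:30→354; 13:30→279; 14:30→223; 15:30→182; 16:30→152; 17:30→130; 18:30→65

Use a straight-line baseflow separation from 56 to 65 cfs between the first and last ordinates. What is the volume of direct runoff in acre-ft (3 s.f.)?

V ≈ 266 acre-ft

Direct-runoff ordinates (Q − Q_b): 0.00, 65.31, 159.62, 403.92, 718.23, 532.54, 394.85, 293.15, 217.46, 160.77, 119.08, 88.38, 65.69, 0.00 cfs.
ΣQ_DR = 3219 cfs.
With Δt = 1 h = 3600 s, V = ΣQ_DR · Δt = 3219 × 3600 = 1.16 × 10^7 ft³ = 266 acre-ft.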